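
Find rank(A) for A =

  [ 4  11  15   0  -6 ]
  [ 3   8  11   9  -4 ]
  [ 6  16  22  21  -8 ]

ρ1 := 1/4·ρ1
  [ 1  11/4  15/4   0  -3/2 ]
  [ 3     8    11   9    -4 ]
  [ 6    16    22  21    -8 ]
ρ2 := ρ2 − 3·ρ1
  [ 1  11/4  15/4   0  -3/2 ]
  [ 0  -1/4  -1/4   9   1/2 ]
  [ 6    16    22  21    -8 ]
ρ3 := ρ3 − 6·ρ1
  [ 1  11/4  15/4   0  -3/2 ]
  [ 0  -1/4  -1/4   9   1/2 ]
  [ 0  -1/2  -1/2  21     1 ]
ρ2 := -4·ρ2
  [ 1  11/4  15/4    0  -3/2 ]
  [ 0     1     1  -36    -2 ]
  [ 0  -1/2  -1/2   21     1 ]
ρ3 := ρ3 + 1/2·ρ2
  [ 1  11/4  15/4    0  -3/2 ]
  [ 0     1     1  -36    -2 ]
  [ 0     0     0    3     0 ]
ρ3 := 1/3·ρ3
  [ 1  11/4  15/4    0  -3/2 ]
  [ 0     1     1  -36    -2 ]
  [ 0     0     0    1     0 ]
ρ2 := ρ2 + 36·ρ3
  [ 1  11/4  15/4  0  -3/2 ]
  [ 0     1     1  0    -2 ]
  [ 0     0     0  1     0 ]
ρ1 := ρ1 − 11/4·ρ2
  [ 1  0  1  0   4 ]
  [ 0  1  1  0  -2 ]
  [ 0  0  0  1   0 ]
The reduced form has 3 nonzero rows.

rank = 3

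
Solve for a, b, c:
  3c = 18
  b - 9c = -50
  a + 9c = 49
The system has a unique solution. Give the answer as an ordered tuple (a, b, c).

(-5, 4, 6)

Form the augmented matrix and row-reduce:
  [ 0  0   3  |   18 ]
  [ 0  1  -9  |  -50 ]
  [ 1  0   9  |   49 ]
R1 <=> R3
  [ 1  0   9  |   49 ]
  [ 0  1  -9  |  -50 ]
  [ 0  0   3  |   18 ]
R3 ← 1/3·R3
  [ 1  0   9  |   49 ]
  [ 0  1  -9  |  -50 ]
  [ 0  0   1  |    6 ]
R2 ← R2 + 9·R3
  [ 1  0  9  |  49 ]
  [ 0  1  0  |   4 ]
  [ 0  0  1  |   6 ]
R1 ← R1 − 9·R3
  [ 1  0  0  |  -5 ]
  [ 0  1  0  |   4 ]
  [ 0  0  1  |   6 ]
Reading off the last column: a = -5, b = 4, c = 6.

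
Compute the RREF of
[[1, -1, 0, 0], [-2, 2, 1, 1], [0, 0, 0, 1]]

[[1, -1, 0, 0], [0, 0, 1, 0], [0, 0, 0, 1]]

Add 2 times R1 to R2.
  [ 1  -1  0  0 ]
  [ 0   0  1  1 ]
  [ 0   0  0  1 ]
Subtract R3 from R2.
  [ 1  -1  0  0 ]
  [ 0   0  1  0 ]
  [ 0   0  0  1 ]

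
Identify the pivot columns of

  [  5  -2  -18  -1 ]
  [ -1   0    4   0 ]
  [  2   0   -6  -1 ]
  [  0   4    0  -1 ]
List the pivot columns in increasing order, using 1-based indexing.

1, 2, 3, 4

R1 := 1/5·R1
  [  1  -2/5  -18/5  -1/5 ]
  [ -1     0      4     0 ]
  [  2     0     -6    -1 ]
  [  0     4      0    -1 ]
R2 := R2 + R1
  [ 1  -2/5  -18/5  -1/5 ]
  [ 0  -2/5    2/5  -1/5 ]
  [ 2     0     -6    -1 ]
  [ 0     4      0    -1 ]
R3 := R3 − 2·R1
  [ 1  -2/5  -18/5  -1/5 ]
  [ 0  -2/5    2/5  -1/5 ]
  [ 0   4/5    6/5  -3/5 ]
  [ 0     4      0    -1 ]
R2 := -5/2·R2
  [ 1  -2/5  -18/5  -1/5 ]
  [ 0     1     -1   1/2 ]
  [ 0   4/5    6/5  -3/5 ]
  [ 0     4      0    -1 ]
R3 := R3 − 4/5·R2
  [ 1  -2/5  -18/5  -1/5 ]
  [ 0     1     -1   1/2 ]
  [ 0     0      2    -1 ]
  [ 0     4      0    -1 ]
R4 := R4 − 4·R2
  [ 1  -2/5  -18/5  -1/5 ]
  [ 0     1     -1   1/2 ]
  [ 0     0      2    -1 ]
  [ 0     0      4    -3 ]
R3 := 1/2·R3
  [ 1  -2/5  -18/5  -1/5 ]
  [ 0     1     -1   1/2 ]
  [ 0     0      1  -1/2 ]
  [ 0     0      4    -3 ]
R4 := R4 − 4·R3
  [ 1  -2/5  -18/5  -1/5 ]
  [ 0     1     -1   1/2 ]
  [ 0     0      1  -1/2 ]
  [ 0     0      0    -1 ]
R4 := -1·R4
  [ 1  -2/5  -18/5  -1/5 ]
  [ 0     1     -1   1/2 ]
  [ 0     0      1  -1/2 ]
  [ 0     0      0     1 ]
R3 := R3 + 1/2·R4
  [ 1  -2/5  -18/5  -1/5 ]
  [ 0     1     -1   1/2 ]
  [ 0     0      1     0 ]
  [ 0     0      0     1 ]
R2 := R2 − 1/2·R4
  [ 1  -2/5  -18/5  -1/5 ]
  [ 0     1     -1     0 ]
  [ 0     0      1     0 ]
  [ 0     0      0     1 ]
R1 := R1 + 1/5·R4
  [ 1  -2/5  -18/5  0 ]
  [ 0     1     -1  0 ]
  [ 0     0      1  0 ]
  [ 0     0      0  1 ]
R2 := R2 + R3
  [ 1  -2/5  -18/5  0 ]
  [ 0     1      0  0 ]
  [ 0     0      1  0 ]
  [ 0     0      0  1 ]
R1 := R1 + 18/5·R3
  [ 1  -2/5  0  0 ]
  [ 0     1  0  0 ]
  [ 0     0  1  0 ]
  [ 0     0  0  1 ]
R1 := R1 + 2/5·R2
  [ 1  0  0  0 ]
  [ 0  1  0  0 ]
  [ 0  0  1  0 ]
  [ 0  0  0  1 ]
Pivot columns are the columns containing a leading 1.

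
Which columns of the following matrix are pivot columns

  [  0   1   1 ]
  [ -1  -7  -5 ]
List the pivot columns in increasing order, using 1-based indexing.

1, 2

ρ1 <=> ρ2
  [ -1  -7  -5 ]
  [  0   1   1 ]
ρ1 ← -1·ρ1
  [ 1  7  5 ]
  [ 0  1  1 ]
ρ1 ← ρ1 − 7·ρ2
  [ 1  0  -2 ]
  [ 0  1   1 ]
Pivot columns are the columns containing a leading 1.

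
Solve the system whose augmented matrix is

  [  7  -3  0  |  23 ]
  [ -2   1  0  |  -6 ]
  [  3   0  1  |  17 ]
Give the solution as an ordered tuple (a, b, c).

ρ1 → 1/7·ρ1
  [  1  -3/7  0  |  23/7 ]
  [ -2     1  0  |    -6 ]
  [  3     0  1  |    17 ]
ρ2 → ρ2 + 2·ρ1
  [ 1  -3/7  0  |  23/7 ]
  [ 0   1/7  0  |   4/7 ]
  [ 3     0  1  |    17 ]
ρ3 → ρ3 − 3·ρ1
  [ 1  -3/7  0  |  23/7 ]
  [ 0   1/7  0  |   4/7 ]
  [ 0   9/7  1  |  50/7 ]
ρ2 → 7·ρ2
  [ 1  -3/7  0  |  23/7 ]
  [ 0     1  0  |     4 ]
  [ 0   9/7  1  |  50/7 ]
ρ3 → ρ3 − 9/7·ρ2
  [ 1  -3/7  0  |  23/7 ]
  [ 0     1  0  |     4 ]
  [ 0     0  1  |     2 ]
ρ1 → ρ1 + 3/7·ρ2
  [ 1  0  0  |  5 ]
  [ 0  1  0  |  4 ]
  [ 0  0  1  |  2 ]
Reading off the last column: a = 5, b = 4, c = 2.

(5, 4, 2)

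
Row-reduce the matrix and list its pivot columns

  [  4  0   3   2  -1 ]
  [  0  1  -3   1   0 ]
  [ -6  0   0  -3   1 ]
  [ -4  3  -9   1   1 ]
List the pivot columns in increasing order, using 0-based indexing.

0, 1, 2, 4

ρ1 ← 1/4·ρ1
  [  1  0  3/4  1/2  -1/4 ]
  [  0  1   -3    1     0 ]
  [ -6  0    0   -3     1 ]
  [ -4  3   -9    1     1 ]
ρ3 ← ρ3 + 6·ρ1
  [  1  0  3/4  1/2  -1/4 ]
  [  0  1   -3    1     0 ]
  [  0  0  9/2    0  -1/2 ]
  [ -4  3   -9    1     1 ]
ρ4 ← ρ4 + 4·ρ1
  [ 1  0  3/4  1/2  -1/4 ]
  [ 0  1   -3    1     0 ]
  [ 0  0  9/2    0  -1/2 ]
  [ 0  3   -6    3     0 ]
ρ4 ← ρ4 − 3·ρ2
  [ 1  0  3/4  1/2  -1/4 ]
  [ 0  1   -3    1     0 ]
  [ 0  0  9/2    0  -1/2 ]
  [ 0  0    3    0     0 ]
ρ3 ← 2/9·ρ3
  [ 1  0  3/4  1/2  -1/4 ]
  [ 0  1   -3    1     0 ]
  [ 0  0    1    0  -1/9 ]
  [ 0  0    3    0     0 ]
ρ4 ← ρ4 − 3·ρ3
  [ 1  0  3/4  1/2  -1/4 ]
  [ 0  1   -3    1     0 ]
  [ 0  0    1    0  -1/9 ]
  [ 0  0    0    0   1/3 ]
ρ4 ← 3·ρ4
  [ 1  0  3/4  1/2  -1/4 ]
  [ 0  1   -3    1     0 ]
  [ 0  0    1    0  -1/9 ]
  [ 0  0    0    0     1 ]
ρ3 ← ρ3 + 1/9·ρ4
  [ 1  0  3/4  1/2  -1/4 ]
  [ 0  1   -3    1     0 ]
  [ 0  0    1    0     0 ]
  [ 0  0    0    0     1 ]
ρ1 ← ρ1 + 1/4·ρ4
  [ 1  0  3/4  1/2  0 ]
  [ 0  1   -3    1  0 ]
  [ 0  0    1    0  0 ]
  [ 0  0    0    0  1 ]
ρ2 ← ρ2 + 3·ρ3
  [ 1  0  3/4  1/2  0 ]
  [ 0  1    0    1  0 ]
  [ 0  0    1    0  0 ]
  [ 0  0    0    0  1 ]
ρ1 ← ρ1 − 3/4·ρ3
  [ 1  0  0  1/2  0 ]
  [ 0  1  0    1  0 ]
  [ 0  0  1    0  0 ]
  [ 0  0  0    0  1 ]
Pivot columns are the columns containing a leading 1.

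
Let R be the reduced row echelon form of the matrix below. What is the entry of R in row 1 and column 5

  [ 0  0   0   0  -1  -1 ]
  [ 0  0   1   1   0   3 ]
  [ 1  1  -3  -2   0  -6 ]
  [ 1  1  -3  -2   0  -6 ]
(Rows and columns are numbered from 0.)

ρ1 <=> ρ3
  [ 1  1  -3  -2   0  -6 ]
  [ 0  0   1   1   0   3 ]
  [ 0  0   0   0  -1  -1 ]
  [ 1  1  -3  -2   0  -6 ]
ρ4 -> ρ4 − ρ1
  [ 1  1  -3  -2   0  -6 ]
  [ 0  0   1   1   0   3 ]
  [ 0  0   0   0  -1  -1 ]
  [ 0  0   0   0   0   0 ]
ρ3 -> -1·ρ3
  [ 1  1  -3  -2  0  -6 ]
  [ 0  0   1   1  0   3 ]
  [ 0  0   0   0  1   1 ]
  [ 0  0   0   0  0   0 ]
ρ1 -> ρ1 + 3·ρ2
  [ 1  1  0  1  0  3 ]
  [ 0  0  1  1  0  3 ]
  [ 0  0  0  0  1  1 ]
  [ 0  0  0  0  0  0 ]

3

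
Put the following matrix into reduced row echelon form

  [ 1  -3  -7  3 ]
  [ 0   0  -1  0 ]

[[1, -3, 0, 3], [0, 0, 1, 0]]

ρ2 ← -1·ρ2
  [ 1  -3  -7  3 ]
  [ 0   0   1  0 ]
ρ1 ← ρ1 + 7·ρ2
  [ 1  -3  0  3 ]
  [ 0   0  1  0 ]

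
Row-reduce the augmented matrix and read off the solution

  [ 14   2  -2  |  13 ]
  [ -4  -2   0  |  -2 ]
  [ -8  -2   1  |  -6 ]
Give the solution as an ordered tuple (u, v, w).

(3/2, -2, 2)

ρ1 -> 1/14·ρ1
  [  1  1/7  -1/7  |  13/14 ]
  [ -4   -2     0  |     -2 ]
  [ -8   -2     1  |     -6 ]
ρ2 -> ρ2 + 4·ρ1
  [  1    1/7  -1/7  |  13/14 ]
  [  0  -10/7  -4/7  |   12/7 ]
  [ -8     -2     1  |     -6 ]
ρ3 -> ρ3 + 8·ρ1
  [ 1    1/7  -1/7  |  13/14 ]
  [ 0  -10/7  -4/7  |   12/7 ]
  [ 0   -6/7  -1/7  |   10/7 ]
ρ2 -> -7/10·ρ2
  [ 1   1/7  -1/7  |  13/14 ]
  [ 0     1   2/5  |   -6/5 ]
  [ 0  -6/7  -1/7  |   10/7 ]
ρ3 -> ρ3 + 6/7·ρ2
  [ 1  1/7  -1/7  |  13/14 ]
  [ 0    1   2/5  |   -6/5 ]
  [ 0    0   1/5  |    2/5 ]
ρ3 -> 5·ρ3
  [ 1  1/7  -1/7  |  13/14 ]
  [ 0    1   2/5  |   -6/5 ]
  [ 0    0     1  |      2 ]
ρ2 -> ρ2 − 2/5·ρ3
  [ 1  1/7  -1/7  |  13/14 ]
  [ 0    1     0  |     -2 ]
  [ 0    0     1  |      2 ]
ρ1 -> ρ1 + 1/7·ρ3
  [ 1  1/7  0  |  17/14 ]
  [ 0    1  0  |     -2 ]
  [ 0    0  1  |      2 ]
ρ1 -> ρ1 − 1/7·ρ2
  [ 1  0  0  |  3/2 ]
  [ 0  1  0  |   -2 ]
  [ 0  0  1  |    2 ]
Reading off the last column: u = 3/2, v = -2, w = 2.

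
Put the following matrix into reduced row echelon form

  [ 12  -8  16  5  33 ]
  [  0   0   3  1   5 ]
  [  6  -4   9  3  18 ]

[[1, -2/3, 0, 0, 1/2], [0, 0, 1, 0, 2], [0, 0, 0, 1, -1]]

R1 → 1/12·R1
  [ 1  -2/3  4/3  5/12  11/4 ]
  [ 0     0    3     1     5 ]
  [ 6    -4    9     3    18 ]
R3 → R3 − 6·R1
  [ 1  -2/3  4/3  5/12  11/4 ]
  [ 0     0    3     1     5 ]
  [ 0     0    1   1/2   3/2 ]
R2 → 1/3·R2
  [ 1  -2/3  4/3  5/12  11/4 ]
  [ 0     0    1   1/3   5/3 ]
  [ 0     0    1   1/2   3/2 ]
R3 → R3 − R2
  [ 1  -2/3  4/3  5/12  11/4 ]
  [ 0     0    1   1/3   5/3 ]
  [ 0     0    0   1/6  -1/6 ]
R3 → 6·R3
  [ 1  -2/3  4/3  5/12  11/4 ]
  [ 0     0    1   1/3   5/3 ]
  [ 0     0    0     1    -1 ]
R2 → R2 − 1/3·R3
  [ 1  -2/3  4/3  5/12  11/4 ]
  [ 0     0    1     0     2 ]
  [ 0     0    0     1    -1 ]
R1 → R1 − 5/12·R3
  [ 1  -2/3  4/3  0  19/6 ]
  [ 0     0    1  0     2 ]
  [ 0     0    0  1    -1 ]
R1 → R1 − 4/3·R2
  [ 1  -2/3  0  0  1/2 ]
  [ 0     0  1  0    2 ]
  [ 0     0  0  1   -1 ]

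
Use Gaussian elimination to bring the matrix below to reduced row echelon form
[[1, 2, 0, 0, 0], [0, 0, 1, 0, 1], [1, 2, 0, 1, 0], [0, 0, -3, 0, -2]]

R3 -> R3 − R1
R4 -> R4 + 3·R2
R2 -> R2 − R4

[[1, 2, 0, 0, 0], [0, 0, 1, 0, 0], [0, 0, 0, 1, 0], [0, 0, 0, 0, 1]]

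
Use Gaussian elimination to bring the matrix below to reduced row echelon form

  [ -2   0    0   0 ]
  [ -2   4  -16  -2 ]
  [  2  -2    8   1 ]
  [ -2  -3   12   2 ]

R1 → -1/2·R1
  [  1   0    0   0 ]
  [ -2   4  -16  -2 ]
  [  2  -2    8   1 ]
  [ -2  -3   12   2 ]
R2 → R2 + 2·R1
  [  1   0    0   0 ]
  [  0   4  -16  -2 ]
  [  2  -2    8   1 ]
  [ -2  -3   12   2 ]
R3 → R3 − 2·R1
  [  1   0    0   0 ]
  [  0   4  -16  -2 ]
  [  0  -2    8   1 ]
  [ -2  -3   12   2 ]
R4 → R4 + 2·R1
  [ 1   0    0   0 ]
  [ 0   4  -16  -2 ]
  [ 0  -2    8   1 ]
  [ 0  -3   12   2 ]
R2 → 1/4·R2
  [ 1   0   0     0 ]
  [ 0   1  -4  -1/2 ]
  [ 0  -2   8     1 ]
  [ 0  -3  12     2 ]
R3 → R3 + 2·R2
  [ 1   0   0     0 ]
  [ 0   1  -4  -1/2 ]
  [ 0   0   0     0 ]
  [ 0  -3  12     2 ]
R4 → R4 + 3·R2
  [ 1  0   0     0 ]
  [ 0  1  -4  -1/2 ]
  [ 0  0   0     0 ]
  [ 0  0   0   1/2 ]
R3 <-> R4
  [ 1  0   0     0 ]
  [ 0  1  -4  -1/2 ]
  [ 0  0   0   1/2 ]
  [ 0  0   0     0 ]
R3 → 2·R3
  [ 1  0   0     0 ]
  [ 0  1  -4  -1/2 ]
  [ 0  0   0     1 ]
  [ 0  0   0     0 ]
R2 → R2 + 1/2·R3
  [ 1  0   0  0 ]
  [ 0  1  -4  0 ]
  [ 0  0   0  1 ]
  [ 0  0   0  0 ]

[[1, 0, 0, 0], [0, 1, -4, 0], [0, 0, 0, 1], [0, 0, 0, 0]]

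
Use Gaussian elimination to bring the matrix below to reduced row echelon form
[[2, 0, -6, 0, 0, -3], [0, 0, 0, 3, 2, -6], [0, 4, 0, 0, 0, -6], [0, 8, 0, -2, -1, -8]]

[[1, 0, -3, 0, 0, -3/2], [0, 1, 0, 0, 0, -3/2], [0, 0, 0, 1, 0, -2], [0, 0, 0, 0, 1, 0]]

ρ1 ← 1/2·ρ1
  [ 1  0  -3   0   0  -3/2 ]
  [ 0  0   0   3   2    -6 ]
  [ 0  4   0   0   0    -6 ]
  [ 0  8   0  -2  -1    -8 ]
ρ2 ↔ ρ3
  [ 1  0  -3   0   0  -3/2 ]
  [ 0  4   0   0   0    -6 ]
  [ 0  0   0   3   2    -6 ]
  [ 0  8   0  -2  -1    -8 ]
ρ2 ← 1/4·ρ2
  [ 1  0  -3   0   0  -3/2 ]
  [ 0  1   0   0   0  -3/2 ]
  [ 0  0   0   3   2    -6 ]
  [ 0  8   0  -2  -1    -8 ]
ρ4 ← ρ4 − 8·ρ2
  [ 1  0  -3   0   0  -3/2 ]
  [ 0  1   0   0   0  -3/2 ]
  [ 0  0   0   3   2    -6 ]
  [ 0  0   0  -2  -1     4 ]
ρ3 ← 1/3·ρ3
  [ 1  0  -3   0    0  -3/2 ]
  [ 0  1   0   0    0  -3/2 ]
  [ 0  0   0   1  2/3    -2 ]
  [ 0  0   0  -2   -1     4 ]
ρ4 ← ρ4 + 2·ρ3
  [ 1  0  -3  0    0  -3/2 ]
  [ 0  1   0  0    0  -3/2 ]
  [ 0  0   0  1  2/3    -2 ]
  [ 0  0   0  0  1/3     0 ]
ρ4 ← 3·ρ4
  [ 1  0  -3  0    0  -3/2 ]
  [ 0  1   0  0    0  -3/2 ]
  [ 0  0   0  1  2/3    -2 ]
  [ 0  0   0  0    1     0 ]
ρ3 ← ρ3 − 2/3·ρ4
  [ 1  0  -3  0  0  -3/2 ]
  [ 0  1   0  0  0  -3/2 ]
  [ 0  0   0  1  0    -2 ]
  [ 0  0   0  0  1     0 ]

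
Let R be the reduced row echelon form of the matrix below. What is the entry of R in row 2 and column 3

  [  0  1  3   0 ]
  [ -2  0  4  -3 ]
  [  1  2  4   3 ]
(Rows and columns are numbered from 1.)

r1 <-> r2
r1 -> -1/2·r1
r3 -> r3 − r1
r3 -> r3 − 2·r2
r3 -> 2/3·r3
r1 -> r1 − 3/2·r3

3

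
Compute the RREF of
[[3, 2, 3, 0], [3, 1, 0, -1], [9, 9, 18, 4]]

Multiply R1 by 1/3.
  [ 1  2/3   1   0 ]
  [ 3    1   0  -1 ]
  [ 9    9  18   4 ]
Subtract 3 times R1 from R2.
  [ 1  2/3   1   0 ]
  [ 0   -1  -3  -1 ]
  [ 9    9  18   4 ]
Subtract 9 times R1 from R3.
  [ 1  2/3   1   0 ]
  [ 0   -1  -3  -1 ]
  [ 0    3   9   4 ]
Multiply R2 by -1.
  [ 1  2/3  1  0 ]
  [ 0    1  3  1 ]
  [ 0    3  9  4 ]
Subtract 3 times R2 from R3.
  [ 1  2/3  1  0 ]
  [ 0    1  3  1 ]
  [ 0    0  0  1 ]
Subtract R3 from R2.
  [ 1  2/3  1  0 ]
  [ 0    1  3  0 ]
  [ 0    0  0  1 ]
Subtract 2/3 times R2 from R1.
  [ 1  0  -1  0 ]
  [ 0  1   3  0 ]
  [ 0  0   0  1 ]

[[1, 0, -1, 0], [0, 1, 3, 0], [0, 0, 0, 1]]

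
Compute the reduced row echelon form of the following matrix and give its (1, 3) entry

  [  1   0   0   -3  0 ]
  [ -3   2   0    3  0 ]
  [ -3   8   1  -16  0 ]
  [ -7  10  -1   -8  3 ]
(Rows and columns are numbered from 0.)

R2 ← R2 + 3·R1
  [  1   0   0   -3  0 ]
  [  0   2   0   -6  0 ]
  [ -3   8   1  -16  0 ]
  [ -7  10  -1   -8  3 ]
R3 ← R3 + 3·R1
  [  1   0   0   -3  0 ]
  [  0   2   0   -6  0 ]
  [  0   8   1  -25  0 ]
  [ -7  10  -1   -8  3 ]
R4 ← R4 + 7·R1
  [ 1   0   0   -3  0 ]
  [ 0   2   0   -6  0 ]
  [ 0   8   1  -25  0 ]
  [ 0  10  -1  -29  3 ]
R2 ← 1/2·R2
  [ 1   0   0   -3  0 ]
  [ 0   1   0   -3  0 ]
  [ 0   8   1  -25  0 ]
  [ 0  10  -1  -29  3 ]
R3 ← R3 − 8·R2
  [ 1   0   0   -3  0 ]
  [ 0   1   0   -3  0 ]
  [ 0   0   1   -1  0 ]
  [ 0  10  -1  -29  3 ]
R4 ← R4 − 10·R2
  [ 1  0   0  -3  0 ]
  [ 0  1   0  -3  0 ]
  [ 0  0   1  -1  0 ]
  [ 0  0  -1   1  3 ]
R4 ← R4 + R3
  [ 1  0  0  -3  0 ]
  [ 0  1  0  -3  0 ]
  [ 0  0  1  -1  0 ]
  [ 0  0  0   0  3 ]
R4 ← 1/3·R4
  [ 1  0  0  -3  0 ]
  [ 0  1  0  -3  0 ]
  [ 0  0  1  -1  0 ]
  [ 0  0  0   0  1 ]

-3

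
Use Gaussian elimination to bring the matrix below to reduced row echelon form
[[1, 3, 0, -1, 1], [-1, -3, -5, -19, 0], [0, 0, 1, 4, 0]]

R2 → R2 + R1
  [ 1  3   0   -1  1 ]
  [ 0  0  -5  -20  1 ]
  [ 0  0   1    4  0 ]
R2 → -1/5·R2
  [ 1  3  0  -1     1 ]
  [ 0  0  1   4  -1/5 ]
  [ 0  0  1   4     0 ]
R3 → R3 − R2
  [ 1  3  0  -1     1 ]
  [ 0  0  1   4  -1/5 ]
  [ 0  0  0   0   1/5 ]
R3 → 5·R3
  [ 1  3  0  -1     1 ]
  [ 0  0  1   4  -1/5 ]
  [ 0  0  0   0     1 ]
R2 → R2 + 1/5·R3
  [ 1  3  0  -1  1 ]
  [ 0  0  1   4  0 ]
  [ 0  0  0   0  1 ]
R1 → R1 − R3
  [ 1  3  0  -1  0 ]
  [ 0  0  1   4  0 ]
  [ 0  0  0   0  1 ]

[[1, 3, 0, -1, 0], [0, 0, 1, 4, 0], [0, 0, 0, 0, 1]]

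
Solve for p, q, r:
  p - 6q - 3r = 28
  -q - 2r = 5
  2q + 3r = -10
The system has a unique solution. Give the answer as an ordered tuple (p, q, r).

(-2, -5, 0)

Form the augmented matrix and row-reduce:
  [ 1  -6  -3  |   28 ]
  [ 0  -1  -2  |    5 ]
  [ 0   2   3  |  -10 ]
Multiply R2 by -1.
  [ 1  -6  -3  |   28 ]
  [ 0   1   2  |   -5 ]
  [ 0   2   3  |  -10 ]
Subtract 2 times R2 from R3.
  [ 1  -6  -3  |  28 ]
  [ 0   1   2  |  -5 ]
  [ 0   0  -1  |   0 ]
Multiply R3 by -1.
  [ 1  -6  -3  |  28 ]
  [ 0   1   2  |  -5 ]
  [ 0   0   1  |   0 ]
Subtract 2 times R3 from R2.
  [ 1  -6  -3  |  28 ]
  [ 0   1   0  |  -5 ]
  [ 0   0   1  |   0 ]
Add 3 times R3 to R1.
  [ 1  -6  0  |  28 ]
  [ 0   1  0  |  -5 ]
  [ 0   0  1  |   0 ]
Add 6 times R2 to R1.
  [ 1  0  0  |  -2 ]
  [ 0  1  0  |  -5 ]
  [ 0  0  1  |   0 ]
Reading off the last column: p = -2, q = -5, r = 0.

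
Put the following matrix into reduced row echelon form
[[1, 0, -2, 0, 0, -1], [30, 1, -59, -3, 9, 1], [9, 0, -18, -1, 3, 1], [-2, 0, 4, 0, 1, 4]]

Subtract 30 times r1 from r2.
  [  1  0   -2   0  0  -1 ]
  [  0  1    1  -3  9  31 ]
  [  9  0  -18  -1  3   1 ]
  [ -2  0    4   0  1   4 ]
Subtract 9 times r1 from r3.
  [  1  0  -2   0  0  -1 ]
  [  0  1   1  -3  9  31 ]
  [  0  0   0  -1  3  10 ]
  [ -2  0   4   0  1   4 ]
Add 2 times r1 to r4.
  [ 1  0  -2   0  0  -1 ]
  [ 0  1   1  -3  9  31 ]
  [ 0  0   0  -1  3  10 ]
  [ 0  0   0   0  1   2 ]
Multiply r3 by -1.
  [ 1  0  -2   0   0   -1 ]
  [ 0  1   1  -3   9   31 ]
  [ 0  0   0   1  -3  -10 ]
  [ 0  0   0   0   1    2 ]
Add 3 times r4 to r3.
  [ 1  0  -2   0  0  -1 ]
  [ 0  1   1  -3  9  31 ]
  [ 0  0   0   1  0  -4 ]
  [ 0  0   0   0  1   2 ]
Subtract 9 times r4 from r2.
  [ 1  0  -2   0  0  -1 ]
  [ 0  1   1  -3  0  13 ]
  [ 0  0   0   1  0  -4 ]
  [ 0  0   0   0  1   2 ]
Add 3 times r3 to r2.
  [ 1  0  -2  0  0  -1 ]
  [ 0  1   1  0  0   1 ]
  [ 0  0   0  1  0  -4 ]
  [ 0  0   0  0  1   2 ]

[[1, 0, -2, 0, 0, -1], [0, 1, 1, 0, 0, 1], [0, 0, 0, 1, 0, -4], [0, 0, 0, 0, 1, 2]]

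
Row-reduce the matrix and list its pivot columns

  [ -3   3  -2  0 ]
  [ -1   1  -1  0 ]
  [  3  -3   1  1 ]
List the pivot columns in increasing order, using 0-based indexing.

0, 2, 3

R1 -> -1/3·R1
  [  1  -1  2/3  0 ]
  [ -1   1   -1  0 ]
  [  3  -3    1  1 ]
R2 -> R2 + R1
  [ 1  -1   2/3  0 ]
  [ 0   0  -1/3  0 ]
  [ 3  -3     1  1 ]
R3 -> R3 − 3·R1
  [ 1  -1   2/3  0 ]
  [ 0   0  -1/3  0 ]
  [ 0   0    -1  1 ]
R2 -> -3·R2
  [ 1  -1  2/3  0 ]
  [ 0   0    1  0 ]
  [ 0   0   -1  1 ]
R3 -> R3 + R2
  [ 1  -1  2/3  0 ]
  [ 0   0    1  0 ]
  [ 0   0    0  1 ]
R1 -> R1 − 2/3·R2
  [ 1  -1  0  0 ]
  [ 0   0  1  0 ]
  [ 0   0  0  1 ]
Pivot columns are the columns containing a leading 1.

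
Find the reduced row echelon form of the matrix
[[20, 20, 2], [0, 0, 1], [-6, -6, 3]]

r1 → 1/20·r1
  [  1   1  1/10 ]
  [  0   0     1 ]
  [ -6  -6     3 ]
r3 → r3 + 6·r1
  [ 1  1  1/10 ]
  [ 0  0     1 ]
  [ 0  0  18/5 ]
r3 → r3 − 18/5·r2
  [ 1  1  1/10 ]
  [ 0  0     1 ]
  [ 0  0     0 ]
r1 → r1 − 1/10·r2
  [ 1  1  0 ]
  [ 0  0  1 ]
  [ 0  0  0 ]

[[1, 1, 0], [0, 0, 1], [0, 0, 0]]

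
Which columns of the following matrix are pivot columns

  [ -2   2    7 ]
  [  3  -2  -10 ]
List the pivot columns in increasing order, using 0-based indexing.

R1 → -1/2·R1
  [ 1  -1  -7/2 ]
  [ 3  -2   -10 ]
R2 → R2 − 3·R1
  [ 1  -1  -7/2 ]
  [ 0   1   1/2 ]
R1 → R1 + R2
  [ 1  0   -3 ]
  [ 0  1  1/2 ]
Pivot columns are the columns containing a leading 1.

0, 1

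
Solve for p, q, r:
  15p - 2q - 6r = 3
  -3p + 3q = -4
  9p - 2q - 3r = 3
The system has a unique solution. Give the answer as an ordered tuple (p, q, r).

Form the augmented matrix and row-reduce:
  [ 15  -2  -6  |   3 ]
  [ -3   3   0  |  -4 ]
  [  9  -2  -3  |   3 ]
R1 ← 1/15·R1
R2 ← R2 + 3·R1
R3 ← R3 − 9·R1
R2 ← 5/13·R2
R3 ← R3 + 4/5·R2
R3 ← 13/3·R3
R2 ← R2 + 6/13·R3
R1 ← R1 + 2/5·R3
R1 ← R1 + 2/15·R2
Reading off the last column: p = 1/3, q = -1, r = 2/3.

(1/3, -1, 2/3)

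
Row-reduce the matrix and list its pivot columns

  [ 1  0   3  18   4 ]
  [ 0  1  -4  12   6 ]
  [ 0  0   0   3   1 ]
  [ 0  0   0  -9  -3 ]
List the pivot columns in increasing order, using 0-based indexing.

0, 1, 3

Multiply R3 by 1/3.
  [ 1  0   3  18    4 ]
  [ 0  1  -4  12    6 ]
  [ 0  0   0   1  1/3 ]
  [ 0  0   0  -9   -3 ]
Add 9 times R3 to R4.
  [ 1  0   3  18    4 ]
  [ 0  1  -4  12    6 ]
  [ 0  0   0   1  1/3 ]
  [ 0  0   0   0    0 ]
Subtract 12 times R3 from R2.
  [ 1  0   3  18    4 ]
  [ 0  1  -4   0    2 ]
  [ 0  0   0   1  1/3 ]
  [ 0  0   0   0    0 ]
Subtract 18 times R3 from R1.
  [ 1  0   3  0   -2 ]
  [ 0  1  -4  0    2 ]
  [ 0  0   0  1  1/3 ]
  [ 0  0   0  0    0 ]
Pivot columns are the columns containing a leading 1.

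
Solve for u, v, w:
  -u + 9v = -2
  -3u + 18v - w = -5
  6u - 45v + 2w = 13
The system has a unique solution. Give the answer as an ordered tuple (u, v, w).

Form the augmented matrix and row-reduce:
  [ -1    9   0  |  -2 ]
  [ -3   18  -1  |  -5 ]
  [  6  -45   2  |  13 ]
ρ1 -> -1·ρ1
  [  1   -9   0  |   2 ]
  [ -3   18  -1  |  -5 ]
  [  6  -45   2  |  13 ]
ρ2 -> ρ2 + 3·ρ1
  [ 1   -9   0  |   2 ]
  [ 0   -9  -1  |   1 ]
  [ 6  -45   2  |  13 ]
ρ3 -> ρ3 − 6·ρ1
  [ 1  -9   0  |  2 ]
  [ 0  -9  -1  |  1 ]
  [ 0   9   2  |  1 ]
ρ2 -> -1/9·ρ2
  [ 1  -9    0  |     2 ]
  [ 0   1  1/9  |  -1/9 ]
  [ 0   9    2  |     1 ]
ρ3 -> ρ3 − 9·ρ2
  [ 1  -9    0  |     2 ]
  [ 0   1  1/9  |  -1/9 ]
  [ 0   0    1  |     2 ]
ρ2 -> ρ2 − 1/9·ρ3
  [ 1  -9  0  |     2 ]
  [ 0   1  0  |  -1/3 ]
  [ 0   0  1  |     2 ]
ρ1 -> ρ1 + 9·ρ2
  [ 1  0  0  |    -1 ]
  [ 0  1  0  |  -1/3 ]
  [ 0  0  1  |     2 ]
Reading off the last column: u = -1, v = -1/3, w = 2.

(-1, -1/3, 2)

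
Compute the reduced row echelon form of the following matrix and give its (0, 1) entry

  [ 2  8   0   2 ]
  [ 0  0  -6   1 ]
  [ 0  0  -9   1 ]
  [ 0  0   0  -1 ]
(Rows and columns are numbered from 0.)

4

R1 → 1/2·R1
  [ 1  4   0   1 ]
  [ 0  0  -6   1 ]
  [ 0  0  -9   1 ]
  [ 0  0   0  -1 ]
R2 → -1/6·R2
  [ 1  4   0     1 ]
  [ 0  0   1  -1/6 ]
  [ 0  0  -9     1 ]
  [ 0  0   0    -1 ]
R3 → R3 + 9·R2
  [ 1  4  0     1 ]
  [ 0  0  1  -1/6 ]
  [ 0  0  0  -1/2 ]
  [ 0  0  0    -1 ]
R3 → -2·R3
  [ 1  4  0     1 ]
  [ 0  0  1  -1/6 ]
  [ 0  0  0     1 ]
  [ 0  0  0    -1 ]
R4 → R4 + R3
  [ 1  4  0     1 ]
  [ 0  0  1  -1/6 ]
  [ 0  0  0     1 ]
  [ 0  0  0     0 ]
R2 → R2 + 1/6·R3
  [ 1  4  0  1 ]
  [ 0  0  1  0 ]
  [ 0  0  0  1 ]
  [ 0  0  0  0 ]
R1 → R1 − R3
  [ 1  4  0  0 ]
  [ 0  0  1  0 ]
  [ 0  0  0  1 ]
  [ 0  0  0  0 ]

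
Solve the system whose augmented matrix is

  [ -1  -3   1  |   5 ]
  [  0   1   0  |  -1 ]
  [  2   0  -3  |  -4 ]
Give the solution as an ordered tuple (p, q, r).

R1 ← -1·R1
  [ 1  3  -1  |  -5 ]
  [ 0  1   0  |  -1 ]
  [ 2  0  -3  |  -4 ]
R3 ← R3 − 2·R1
  [ 1   3  -1  |  -5 ]
  [ 0   1   0  |  -1 ]
  [ 0  -6  -1  |   6 ]
R3 ← R3 + 6·R2
  [ 1  3  -1  |  -5 ]
  [ 0  1   0  |  -1 ]
  [ 0  0  -1  |   0 ]
R3 ← -1·R3
  [ 1  3  -1  |  -5 ]
  [ 0  1   0  |  -1 ]
  [ 0  0   1  |   0 ]
R1 ← R1 + R3
  [ 1  3  0  |  -5 ]
  [ 0  1  0  |  -1 ]
  [ 0  0  1  |   0 ]
R1 ← R1 − 3·R2
  [ 1  0  0  |  -2 ]
  [ 0  1  0  |  -1 ]
  [ 0  0  1  |   0 ]
Reading off the last column: p = -2, q = -1, r = 0.

(-2, -1, 0)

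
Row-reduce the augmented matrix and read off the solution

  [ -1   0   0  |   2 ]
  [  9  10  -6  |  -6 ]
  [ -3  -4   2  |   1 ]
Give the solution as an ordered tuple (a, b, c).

(-2, 3/2, 1/2)

Multiply r1 by -1.
  [  1   0   0  |  -2 ]
  [  9  10  -6  |  -6 ]
  [ -3  -4   2  |   1 ]
Subtract 9 times r1 from r2.
  [  1   0   0  |  -2 ]
  [  0  10  -6  |  12 ]
  [ -3  -4   2  |   1 ]
Add 3 times r1 to r3.
  [ 1   0   0  |  -2 ]
  [ 0  10  -6  |  12 ]
  [ 0  -4   2  |  -5 ]
Multiply r2 by 1/10.
  [ 1   0     0  |   -2 ]
  [ 0   1  -3/5  |  6/5 ]
  [ 0  -4     2  |   -5 ]
Add 4 times r2 to r3.
  [ 1  0     0  |    -2 ]
  [ 0  1  -3/5  |   6/5 ]
  [ 0  0  -2/5  |  -1/5 ]
Multiply r3 by -5/2.
  [ 1  0     0  |   -2 ]
  [ 0  1  -3/5  |  6/5 ]
  [ 0  0     1  |  1/2 ]
Add 3/5 times r3 to r2.
  [ 1  0  0  |   -2 ]
  [ 0  1  0  |  3/2 ]
  [ 0  0  1  |  1/2 ]
Reading off the last column: a = -2, b = 3/2, c = 1/2.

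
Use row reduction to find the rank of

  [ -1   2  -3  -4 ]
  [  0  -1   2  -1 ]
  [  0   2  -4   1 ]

rank = 3

ρ1 ← -1·ρ1
ρ2 ← -1·ρ2
ρ3 ← ρ3 − 2·ρ2
ρ3 ← -1·ρ3
ρ2 ← ρ2 − ρ3
ρ1 ← ρ1 − 4·ρ3
ρ1 ← ρ1 + 2·ρ2
The reduced form has 3 nonzero rows.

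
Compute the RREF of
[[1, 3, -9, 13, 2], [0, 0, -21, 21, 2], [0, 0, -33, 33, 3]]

R2 := -1/21·R2
  [ 1  3   -9  13      2 ]
  [ 0  0    1  -1  -2/21 ]
  [ 0  0  -33  33      3 ]
R3 := R3 + 33·R2
  [ 1  3  -9  13      2 ]
  [ 0  0   1  -1  -2/21 ]
  [ 0  0   0   0   -1/7 ]
R3 := -7·R3
  [ 1  3  -9  13      2 ]
  [ 0  0   1  -1  -2/21 ]
  [ 0  0   0   0      1 ]
R2 := R2 + 2/21·R3
  [ 1  3  -9  13  2 ]
  [ 0  0   1  -1  0 ]
  [ 0  0   0   0  1 ]
R1 := R1 − 2·R3
  [ 1  3  -9  13  0 ]
  [ 0  0   1  -1  0 ]
  [ 0  0   0   0  1 ]
R1 := R1 + 9·R2
  [ 1  3  0   4  0 ]
  [ 0  0  1  -1  0 ]
  [ 0  0  0   0  1 ]

[[1, 3, 0, 4, 0], [0, 0, 1, -1, 0], [0, 0, 0, 0, 1]]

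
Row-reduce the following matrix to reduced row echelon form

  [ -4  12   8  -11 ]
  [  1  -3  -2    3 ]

[[1, -3, -2, 0], [0, 0, 0, 1]]

Multiply R1 by -1/4.
  [ 1  -3  -2  11/4 ]
  [ 1  -3  -2     3 ]
Subtract R1 from R2.
  [ 1  -3  -2  11/4 ]
  [ 0   0   0   1/4 ]
Multiply R2 by 4.
  [ 1  -3  -2  11/4 ]
  [ 0   0   0     1 ]
Subtract 11/4 times R2 from R1.
  [ 1  -3  -2  0 ]
  [ 0   0   0  1 ]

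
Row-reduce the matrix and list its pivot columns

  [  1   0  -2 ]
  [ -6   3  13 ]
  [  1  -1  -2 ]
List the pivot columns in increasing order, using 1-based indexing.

1, 2, 3

R2 → R2 + 6·R1
  [ 1   0  -2 ]
  [ 0   3   1 ]
  [ 1  -1  -2 ]
R3 → R3 − R1
  [ 1   0  -2 ]
  [ 0   3   1 ]
  [ 0  -1   0 ]
R2 → 1/3·R2
  [ 1   0   -2 ]
  [ 0   1  1/3 ]
  [ 0  -1    0 ]
R3 → R3 + R2
  [ 1  0   -2 ]
  [ 0  1  1/3 ]
  [ 0  0  1/3 ]
R3 → 3·R3
  [ 1  0   -2 ]
  [ 0  1  1/3 ]
  [ 0  0    1 ]
R2 → R2 − 1/3·R3
  [ 1  0  -2 ]
  [ 0  1   0 ]
  [ 0  0   1 ]
R1 → R1 + 2·R3
  [ 1  0  0 ]
  [ 0  1  0 ]
  [ 0  0  1 ]
Pivot columns are the columns containing a leading 1.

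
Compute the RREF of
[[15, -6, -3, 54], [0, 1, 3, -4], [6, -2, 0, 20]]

[[1, 0, 1, 2], [0, 1, 3, -4], [0, 0, 0, 0]]

Multiply R1 by 1/15.
  [ 1  -2/5  -1/5  18/5 ]
  [ 0     1     3    -4 ]
  [ 6    -2     0    20 ]
Subtract 6 times R1 from R3.
  [ 1  -2/5  -1/5  18/5 ]
  [ 0     1     3    -4 ]
  [ 0   2/5   6/5  -8/5 ]
Subtract 2/5 times R2 from R3.
  [ 1  -2/5  -1/5  18/5 ]
  [ 0     1     3    -4 ]
  [ 0     0     0     0 ]
Add 2/5 times R2 to R1.
  [ 1  0  1   2 ]
  [ 0  1  3  -4 ]
  [ 0  0  0   0 ]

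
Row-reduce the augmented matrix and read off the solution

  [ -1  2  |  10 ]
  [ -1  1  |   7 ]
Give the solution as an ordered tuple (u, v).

ρ1 := -1·ρ1
  [  1  -2  |  -10 ]
  [ -1   1  |    7 ]
ρ2 := ρ2 + ρ1
  [ 1  -2  |  -10 ]
  [ 0  -1  |   -3 ]
ρ2 := -1·ρ2
  [ 1  -2  |  -10 ]
  [ 0   1  |    3 ]
ρ1 := ρ1 + 2·ρ2
  [ 1  0  |  -4 ]
  [ 0  1  |   3 ]
Reading off the last column: u = -4, v = 3.

(-4, 3)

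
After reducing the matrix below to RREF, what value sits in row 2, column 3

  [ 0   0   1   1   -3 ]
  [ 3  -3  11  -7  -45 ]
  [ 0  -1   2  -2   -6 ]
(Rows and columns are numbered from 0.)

r1 <-> r2
  [ 3  -3  11  -7  -45 ]
  [ 0   0   1   1   -3 ]
  [ 0  -1   2  -2   -6 ]
r1 := 1/3·r1
  [ 1  -1  11/3  -7/3  -15 ]
  [ 0   0     1     1   -3 ]
  [ 0  -1     2    -2   -6 ]
r2 <-> r3
  [ 1  -1  11/3  -7/3  -15 ]
  [ 0  -1     2    -2   -6 ]
  [ 0   0     1     1   -3 ]
r2 := -1·r2
  [ 1  -1  11/3  -7/3  -15 ]
  [ 0   1    -2     2    6 ]
  [ 0   0     1     1   -3 ]
r2 := r2 + 2·r3
  [ 1  -1  11/3  -7/3  -15 ]
  [ 0   1     0     4    0 ]
  [ 0   0     1     1   -3 ]
r1 := r1 − 11/3·r3
  [ 1  -1  0  -6  -4 ]
  [ 0   1  0   4   0 ]
  [ 0   0  1   1  -3 ]
r1 := r1 + r2
  [ 1  0  0  -2  -4 ]
  [ 0  1  0   4   0 ]
  [ 0  0  1   1  -3 ]

1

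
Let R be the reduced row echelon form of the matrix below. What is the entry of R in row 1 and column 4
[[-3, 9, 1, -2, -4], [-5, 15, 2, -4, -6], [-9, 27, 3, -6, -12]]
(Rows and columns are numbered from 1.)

Multiply R1 by -1/3.
Add 5 times R1 to R2.
Add 9 times R1 to R3.
Multiply R2 by 3.
Add 1/3 times R2 to R1.

0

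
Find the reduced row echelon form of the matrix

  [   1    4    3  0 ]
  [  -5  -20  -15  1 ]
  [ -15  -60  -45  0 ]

R2 -> R2 + 5·R1
  [   1    4    3  0 ]
  [   0    0    0  1 ]
  [ -15  -60  -45  0 ]
R3 -> R3 + 15·R1
  [ 1  4  3  0 ]
  [ 0  0  0  1 ]
  [ 0  0  0  0 ]

[[1, 4, 3, 0], [0, 0, 0, 1], [0, 0, 0, 0]]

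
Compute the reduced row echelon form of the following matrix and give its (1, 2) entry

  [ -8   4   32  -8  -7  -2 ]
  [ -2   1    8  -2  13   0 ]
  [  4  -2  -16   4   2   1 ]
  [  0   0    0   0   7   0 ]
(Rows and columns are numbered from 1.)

-1/2

R1 := -1/8·R1
  [  1  -1/2   -4   1  7/8  1/4 ]
  [ -2     1    8  -2   13    0 ]
  [  4    -2  -16   4    2    1 ]
  [  0     0    0   0    7    0 ]
R2 := R2 + 2·R1
  [ 1  -1/2   -4  1   7/8  1/4 ]
  [ 0     0    0  0  59/4  1/2 ]
  [ 4    -2  -16  4     2    1 ]
  [ 0     0    0  0     7    0 ]
R3 := R3 − 4·R1
  [ 1  -1/2  -4  1   7/8  1/4 ]
  [ 0     0   0  0  59/4  1/2 ]
  [ 0     0   0  0  -3/2    0 ]
  [ 0     0   0  0     7    0 ]
R2 := 4/59·R2
  [ 1  -1/2  -4  1   7/8   1/4 ]
  [ 0     0   0  0     1  2/59 ]
  [ 0     0   0  0  -3/2     0 ]
  [ 0     0   0  0     7     0 ]
R3 := R3 + 3/2·R2
  [ 1  -1/2  -4  1  7/8   1/4 ]
  [ 0     0   0  0    1  2/59 ]
  [ 0     0   0  0    0  3/59 ]
  [ 0     0   0  0    7     0 ]
R4 := R4 − 7·R2
  [ 1  -1/2  -4  1  7/8     1/4 ]
  [ 0     0   0  0    1    2/59 ]
  [ 0     0   0  0    0    3/59 ]
  [ 0     0   0  0    0  -14/59 ]
R3 := 59/3·R3
  [ 1  -1/2  -4  1  7/8     1/4 ]
  [ 0     0   0  0    1    2/59 ]
  [ 0     0   0  0    0       1 ]
  [ 0     0   0  0    0  -14/59 ]
R4 := R4 + 14/59·R3
  [ 1  -1/2  -4  1  7/8   1/4 ]
  [ 0     0   0  0    1  2/59 ]
  [ 0     0   0  0    0     1 ]
  [ 0     0   0  0    0     0 ]
R2 := R2 − 2/59·R3
  [ 1  -1/2  -4  1  7/8  1/4 ]
  [ 0     0   0  0    1    0 ]
  [ 0     0   0  0    0    1 ]
  [ 0     0   0  0    0    0 ]
R1 := R1 − 1/4·R3
  [ 1  -1/2  -4  1  7/8  0 ]
  [ 0     0   0  0    1  0 ]
  [ 0     0   0  0    0  1 ]
  [ 0     0   0  0    0  0 ]
R1 := R1 − 7/8·R2
  [ 1  -1/2  -4  1  0  0 ]
  [ 0     0   0  0  1  0 ]
  [ 0     0   0  0  0  1 ]
  [ 0     0   0  0  0  0 ]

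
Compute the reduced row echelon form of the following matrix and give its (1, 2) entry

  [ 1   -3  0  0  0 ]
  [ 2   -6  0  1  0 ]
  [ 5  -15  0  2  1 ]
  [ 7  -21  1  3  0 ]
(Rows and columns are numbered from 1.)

-3

R2 := R2 − 2·R1
  [ 1   -3  0  0  0 ]
  [ 0    0  0  1  0 ]
  [ 5  -15  0  2  1 ]
  [ 7  -21  1  3  0 ]
R3 := R3 − 5·R1
  [ 1   -3  0  0  0 ]
  [ 0    0  0  1  0 ]
  [ 0    0  0  2  1 ]
  [ 7  -21  1  3  0 ]
R4 := R4 − 7·R1
  [ 1  -3  0  0  0 ]
  [ 0   0  0  1  0 ]
  [ 0   0  0  2  1 ]
  [ 0   0  1  3  0 ]
R2 ↔ R4
  [ 1  -3  0  0  0 ]
  [ 0   0  1  3  0 ]
  [ 0   0  0  2  1 ]
  [ 0   0  0  1  0 ]
R3 := 1/2·R3
  [ 1  -3  0  0    0 ]
  [ 0   0  1  3    0 ]
  [ 0   0  0  1  1/2 ]
  [ 0   0  0  1    0 ]
R4 := R4 − R3
  [ 1  -3  0  0     0 ]
  [ 0   0  1  3     0 ]
  [ 0   0  0  1   1/2 ]
  [ 0   0  0  0  -1/2 ]
R4 := -2·R4
  [ 1  -3  0  0    0 ]
  [ 0   0  1  3    0 ]
  [ 0   0  0  1  1/2 ]
  [ 0   0  0  0    1 ]
R3 := R3 − 1/2·R4
  [ 1  -3  0  0  0 ]
  [ 0   0  1  3  0 ]
  [ 0   0  0  1  0 ]
  [ 0   0  0  0  1 ]
R2 := R2 − 3·R3
  [ 1  -3  0  0  0 ]
  [ 0   0  1  0  0 ]
  [ 0   0  0  1  0 ]
  [ 0   0  0  0  1 ]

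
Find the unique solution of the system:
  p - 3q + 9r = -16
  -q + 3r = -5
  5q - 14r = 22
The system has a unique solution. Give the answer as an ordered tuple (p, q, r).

Form the augmented matrix and row-reduce:
  [ 1  -3    9  |  -16 ]
  [ 0  -1    3  |   -5 ]
  [ 0   5  -14  |   22 ]
Multiply r2 by -1.
  [ 1  -3    9  |  -16 ]
  [ 0   1   -3  |    5 ]
  [ 0   5  -14  |   22 ]
Subtract 5 times r2 from r3.
  [ 1  -3   9  |  -16 ]
  [ 0   1  -3  |    5 ]
  [ 0   0   1  |   -3 ]
Add 3 times r3 to r2.
  [ 1  -3  9  |  -16 ]
  [ 0   1  0  |   -4 ]
  [ 0   0  1  |   -3 ]
Subtract 9 times r3 from r1.
  [ 1  -3  0  |  11 ]
  [ 0   1  0  |  -4 ]
  [ 0   0  1  |  -3 ]
Add 3 times r2 to r1.
  [ 1  0  0  |  -1 ]
  [ 0  1  0  |  -4 ]
  [ 0  0  1  |  -3 ]
Reading off the last column: p = -1, q = -4, r = -3.

(-1, -4, -3)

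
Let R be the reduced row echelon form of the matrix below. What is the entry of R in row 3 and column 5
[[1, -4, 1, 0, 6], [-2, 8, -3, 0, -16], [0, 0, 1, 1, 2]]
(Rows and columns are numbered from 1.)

ρ2 := ρ2 + 2·ρ1
  [ 1  -4   1  0   6 ]
  [ 0   0  -1  0  -4 ]
  [ 0   0   1  1   2 ]
ρ2 := -1·ρ2
  [ 1  -4  1  0  6 ]
  [ 0   0  1  0  4 ]
  [ 0   0  1  1  2 ]
ρ3 := ρ3 − ρ2
  [ 1  -4  1  0   6 ]
  [ 0   0  1  0   4 ]
  [ 0   0  0  1  -2 ]
ρ1 := ρ1 − ρ2
  [ 1  -4  0  0   2 ]
  [ 0   0  1  0   4 ]
  [ 0   0  0  1  -2 ]

-2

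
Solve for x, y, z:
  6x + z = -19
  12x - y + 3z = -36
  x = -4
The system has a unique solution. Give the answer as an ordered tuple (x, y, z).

Form the augmented matrix and row-reduce:
  [  6   0  1  |  -19 ]
  [ 12  -1  3  |  -36 ]
  [  1   0  0  |   -4 ]
ρ1 → 1/6·ρ1
  [  1   0  1/6  |  -19/6 ]
  [ 12  -1    3  |    -36 ]
  [  1   0    0  |     -4 ]
ρ2 → ρ2 − 12·ρ1
  [ 1   0  1/6  |  -19/6 ]
  [ 0  -1    1  |      2 ]
  [ 1   0    0  |     -4 ]
ρ3 → ρ3 − ρ1
  [ 1   0   1/6  |  -19/6 ]
  [ 0  -1     1  |      2 ]
  [ 0   0  -1/6  |   -5/6 ]
ρ2 → -1·ρ2
  [ 1  0   1/6  |  -19/6 ]
  [ 0  1    -1  |     -2 ]
  [ 0  0  -1/6  |   -5/6 ]
ρ3 → -6·ρ3
  [ 1  0  1/6  |  -19/6 ]
  [ 0  1   -1  |     -2 ]
  [ 0  0    1  |      5 ]
ρ2 → ρ2 + ρ3
  [ 1  0  1/6  |  -19/6 ]
  [ 0  1    0  |      3 ]
  [ 0  0    1  |      5 ]
ρ1 → ρ1 − 1/6·ρ3
  [ 1  0  0  |  -4 ]
  [ 0  1  0  |   3 ]
  [ 0  0  1  |   5 ]
Reading off the last column: x = -4, y = 3, z = 5.

(-4, 3, 5)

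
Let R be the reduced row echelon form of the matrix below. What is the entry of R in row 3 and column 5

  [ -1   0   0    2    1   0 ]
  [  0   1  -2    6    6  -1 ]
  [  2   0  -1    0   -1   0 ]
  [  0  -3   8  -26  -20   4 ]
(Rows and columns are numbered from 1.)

-1

R1 -> -1·R1
R3 -> R3 − 2·R1
R4 -> R4 + 3·R2
R3 -> -1·R3
R4 -> R4 − 2·R3
R2 -> R2 + R4
R2 -> R2 + 2·R3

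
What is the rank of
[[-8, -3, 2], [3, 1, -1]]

rank = 2

ρ1 := -1/8·ρ1
  [ 1  3/8  -1/4 ]
  [ 3    1    -1 ]
ρ2 := ρ2 − 3·ρ1
  [ 1   3/8  -1/4 ]
  [ 0  -1/8  -1/4 ]
ρ2 := -8·ρ2
  [ 1  3/8  -1/4 ]
  [ 0    1     2 ]
ρ1 := ρ1 − 3/8·ρ2
  [ 1  0  -1 ]
  [ 0  1   2 ]
The reduced form has 2 nonzero rows.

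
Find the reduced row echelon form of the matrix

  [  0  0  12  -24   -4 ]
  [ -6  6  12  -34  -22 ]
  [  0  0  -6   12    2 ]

[[1, -1, 0, 5/3, 3], [0, 0, 1, -2, -1/3], [0, 0, 0, 0, 0]]

ρ1 <=> ρ2
ρ1 := -1/6·ρ1
ρ2 := 1/12·ρ2
ρ3 := ρ3 + 6·ρ2
ρ1 := ρ1 + 2·ρ2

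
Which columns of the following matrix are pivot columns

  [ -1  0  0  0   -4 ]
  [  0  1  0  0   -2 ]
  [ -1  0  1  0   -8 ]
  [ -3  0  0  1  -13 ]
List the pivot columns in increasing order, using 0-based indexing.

0, 1, 2, 3

ρ1 -> -1·ρ1
  [  1  0  0  0    4 ]
  [  0  1  0  0   -2 ]
  [ -1  0  1  0   -8 ]
  [ -3  0  0  1  -13 ]
ρ3 -> ρ3 + ρ1
  [  1  0  0  0    4 ]
  [  0  1  0  0   -2 ]
  [  0  0  1  0   -4 ]
  [ -3  0  0  1  -13 ]
ρ4 -> ρ4 + 3·ρ1
  [ 1  0  0  0   4 ]
  [ 0  1  0  0  -2 ]
  [ 0  0  1  0  -4 ]
  [ 0  0  0  1  -1 ]
Pivot columns are the columns containing a leading 1.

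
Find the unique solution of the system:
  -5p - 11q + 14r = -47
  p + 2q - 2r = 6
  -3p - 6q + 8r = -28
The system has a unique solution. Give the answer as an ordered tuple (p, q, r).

(2, -3, -5)

Form the augmented matrix and row-reduce:
  [ -5  -11  14  |  -47 ]
  [  1    2  -2  |    6 ]
  [ -3   -6   8  |  -28 ]
R1 → -1/5·R1
  [  1  11/5  -14/5  |  47/5 ]
  [  1     2     -2  |     6 ]
  [ -3    -6      8  |   -28 ]
R2 → R2 − R1
  [  1  11/5  -14/5  |   47/5 ]
  [  0  -1/5    4/5  |  -17/5 ]
  [ -3    -6      8  |    -28 ]
R3 → R3 + 3·R1
  [ 1  11/5  -14/5  |   47/5 ]
  [ 0  -1/5    4/5  |  -17/5 ]
  [ 0   3/5   -2/5  |    1/5 ]
R2 → -5·R2
  [ 1  11/5  -14/5  |  47/5 ]
  [ 0     1     -4  |    17 ]
  [ 0   3/5   -2/5  |   1/5 ]
R3 → R3 − 3/5·R2
  [ 1  11/5  -14/5  |  47/5 ]
  [ 0     1     -4  |    17 ]
  [ 0     0      2  |   -10 ]
R3 → 1/2·R3
  [ 1  11/5  -14/5  |  47/5 ]
  [ 0     1     -4  |    17 ]
  [ 0     0      1  |    -5 ]
R2 → R2 + 4·R3
  [ 1  11/5  -14/5  |  47/5 ]
  [ 0     1      0  |    -3 ]
  [ 0     0      1  |    -5 ]
R1 → R1 + 14/5·R3
  [ 1  11/5  0  |  -23/5 ]
  [ 0     1  0  |     -3 ]
  [ 0     0  1  |     -5 ]
R1 → R1 − 11/5·R2
  [ 1  0  0  |   2 ]
  [ 0  1  0  |  -3 ]
  [ 0  0  1  |  -5 ]
Reading off the last column: p = 2, q = -3, r = -5.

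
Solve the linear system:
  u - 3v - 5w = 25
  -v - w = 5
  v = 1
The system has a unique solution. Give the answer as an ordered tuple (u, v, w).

(-2, 1, -6)

Form the augmented matrix and row-reduce:
  [ 1  -3  -5  |  25 ]
  [ 0  -1  -1  |   5 ]
  [ 0   1   0  |   1 ]
Multiply R2 by -1.
  [ 1  -3  -5  |  25 ]
  [ 0   1   1  |  -5 ]
  [ 0   1   0  |   1 ]
Subtract R2 from R3.
  [ 1  -3  -5  |  25 ]
  [ 0   1   1  |  -5 ]
  [ 0   0  -1  |   6 ]
Multiply R3 by -1.
  [ 1  -3  -5  |  25 ]
  [ 0   1   1  |  -5 ]
  [ 0   0   1  |  -6 ]
Subtract R3 from R2.
  [ 1  -3  -5  |  25 ]
  [ 0   1   0  |   1 ]
  [ 0   0   1  |  -6 ]
Add 5 times R3 to R1.
  [ 1  -3  0  |  -5 ]
  [ 0   1  0  |   1 ]
  [ 0   0  1  |  -6 ]
Add 3 times R2 to R1.
  [ 1  0  0  |  -2 ]
  [ 0  1  0  |   1 ]
  [ 0  0  1  |  -6 ]
Reading off the last column: u = -2, v = 1, w = -6.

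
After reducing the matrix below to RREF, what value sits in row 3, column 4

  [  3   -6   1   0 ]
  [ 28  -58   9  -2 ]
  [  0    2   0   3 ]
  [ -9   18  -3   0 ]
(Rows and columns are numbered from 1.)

-3

r1 -> 1/3·r1
  [  1   -2  1/3   0 ]
  [ 28  -58    9  -2 ]
  [  0    2    0   3 ]
  [ -9   18   -3   0 ]
r2 -> r2 − 28·r1
  [  1  -2   1/3   0 ]
  [  0  -2  -1/3  -2 ]
  [  0   2     0   3 ]
  [ -9  18    -3   0 ]
r4 -> r4 + 9·r1
  [ 1  -2   1/3   0 ]
  [ 0  -2  -1/3  -2 ]
  [ 0   2     0   3 ]
  [ 0   0     0   0 ]
r2 -> -1/2·r2
  [ 1  -2  1/3  0 ]
  [ 0   1  1/6  1 ]
  [ 0   2    0  3 ]
  [ 0   0    0  0 ]
r3 -> r3 − 2·r2
  [ 1  -2   1/3  0 ]
  [ 0   1   1/6  1 ]
  [ 0   0  -1/3  1 ]
  [ 0   0     0  0 ]
r3 -> -3·r3
  [ 1  -2  1/3   0 ]
  [ 0   1  1/6   1 ]
  [ 0   0    1  -3 ]
  [ 0   0    0   0 ]
r2 -> r2 − 1/6·r3
  [ 1  -2  1/3    0 ]
  [ 0   1    0  3/2 ]
  [ 0   0    1   -3 ]
  [ 0   0    0    0 ]
r1 -> r1 − 1/3·r3
  [ 1  -2  0    1 ]
  [ 0   1  0  3/2 ]
  [ 0   0  1   -3 ]
  [ 0   0  0    0 ]
r1 -> r1 + 2·r2
  [ 1  0  0    4 ]
  [ 0  1  0  3/2 ]
  [ 0  0  1   -3 ]
  [ 0  0  0    0 ]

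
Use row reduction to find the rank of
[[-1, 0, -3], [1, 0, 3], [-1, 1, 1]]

rank = 2

r1 -> -1·r1
r2 -> r2 − r1
r3 -> r3 + r1
r2 <=> r3
The reduced form has 2 nonzero rows.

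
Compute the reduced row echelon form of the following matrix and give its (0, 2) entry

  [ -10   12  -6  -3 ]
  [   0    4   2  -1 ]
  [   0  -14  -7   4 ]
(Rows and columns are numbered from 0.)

R1 ← -1/10·R1
  [ 1  -6/5  3/5  3/10 ]
  [ 0     4    2    -1 ]
  [ 0   -14   -7     4 ]
R2 ← 1/4·R2
  [ 1  -6/5  3/5  3/10 ]
  [ 0     1  1/2  -1/4 ]
  [ 0   -14   -7     4 ]
R3 ← R3 + 14·R2
  [ 1  -6/5  3/5  3/10 ]
  [ 0     1  1/2  -1/4 ]
  [ 0     0    0   1/2 ]
R3 ← 2·R3
  [ 1  -6/5  3/5  3/10 ]
  [ 0     1  1/2  -1/4 ]
  [ 0     0    0     1 ]
R2 ← R2 + 1/4·R3
  [ 1  -6/5  3/5  3/10 ]
  [ 0     1  1/2     0 ]
  [ 0     0    0     1 ]
R1 ← R1 − 3/10·R3
  [ 1  -6/5  3/5  0 ]
  [ 0     1  1/2  0 ]
  [ 0     0    0  1 ]
R1 ← R1 + 6/5·R2
  [ 1  0  6/5  0 ]
  [ 0  1  1/2  0 ]
  [ 0  0    0  1 ]

6/5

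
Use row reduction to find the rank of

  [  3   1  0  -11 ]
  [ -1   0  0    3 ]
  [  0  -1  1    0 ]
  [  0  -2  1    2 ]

R1 -> 1/3·R1
  [  1  1/3  0  -11/3 ]
  [ -1    0  0      3 ]
  [  0   -1  1      0 ]
  [  0   -2  1      2 ]
R2 -> R2 + R1
  [ 1  1/3  0  -11/3 ]
  [ 0  1/3  0   -2/3 ]
  [ 0   -1  1      0 ]
  [ 0   -2  1      2 ]
R2 -> 3·R2
  [ 1  1/3  0  -11/3 ]
  [ 0    1  0     -2 ]
  [ 0   -1  1      0 ]
  [ 0   -2  1      2 ]
R3 -> R3 + R2
  [ 1  1/3  0  -11/3 ]
  [ 0    1  0     -2 ]
  [ 0    0  1     -2 ]
  [ 0   -2  1      2 ]
R4 -> R4 + 2·R2
  [ 1  1/3  0  -11/3 ]
  [ 0    1  0     -2 ]
  [ 0    0  1     -2 ]
  [ 0    0  1     -2 ]
R4 -> R4 − R3
  [ 1  1/3  0  -11/3 ]
  [ 0    1  0     -2 ]
  [ 0    0  1     -2 ]
  [ 0    0  0      0 ]
R1 -> R1 − 1/3·R2
  [ 1  0  0  -3 ]
  [ 0  1  0  -2 ]
  [ 0  0  1  -2 ]
  [ 0  0  0   0 ]
The reduced form has 3 nonzero rows.

rank = 3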